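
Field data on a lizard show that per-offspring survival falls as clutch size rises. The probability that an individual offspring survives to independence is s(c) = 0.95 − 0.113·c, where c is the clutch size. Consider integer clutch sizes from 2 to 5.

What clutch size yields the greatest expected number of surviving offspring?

4

Expected surviving offspring = c × s(c):
  c=2: 2 × 0.724 = 1.448
  c=3: 3 × 0.611 = 1.833
  c=4: 4 × 0.498 = 1.992
  c=5: 5 × 0.385 = 1.925
Maximum at c = 4 (1.992 surviving offspring).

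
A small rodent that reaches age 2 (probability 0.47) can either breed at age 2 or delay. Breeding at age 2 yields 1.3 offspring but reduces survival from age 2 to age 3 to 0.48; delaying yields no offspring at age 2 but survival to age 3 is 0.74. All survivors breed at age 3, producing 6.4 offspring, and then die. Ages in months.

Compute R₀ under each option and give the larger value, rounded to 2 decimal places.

breed at age 2: R₀ = 0.47 × (1.3 + 0.48 × 6.4) = 0.47 × 4.3720 = 2.0548
delay to age 3: R₀ = 0.47 × (0.74 × 6.4) = 0.47 × 4.7360 = 2.2259
Higher: delay to age 3 (2.2259).

2.23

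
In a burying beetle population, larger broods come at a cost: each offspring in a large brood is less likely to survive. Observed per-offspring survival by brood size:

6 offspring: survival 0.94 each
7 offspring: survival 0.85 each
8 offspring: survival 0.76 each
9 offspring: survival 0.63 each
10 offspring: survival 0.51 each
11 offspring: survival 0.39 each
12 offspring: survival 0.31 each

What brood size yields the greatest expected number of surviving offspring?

Expected surviving offspring = c × s(c):
  c=6: 6 × 0.94 = 5.640
  c=7: 7 × 0.85 = 5.950
  c=8: 8 × 0.76 = 6.080
  c=9: 9 × 0.63 = 5.670
  c=10: 10 × 0.51 = 5.100
  c=11: 11 × 0.39 = 4.290
  c=12: 12 × 0.31 = 3.720
Maximum at c = 8 (6.080 surviving offspring).

8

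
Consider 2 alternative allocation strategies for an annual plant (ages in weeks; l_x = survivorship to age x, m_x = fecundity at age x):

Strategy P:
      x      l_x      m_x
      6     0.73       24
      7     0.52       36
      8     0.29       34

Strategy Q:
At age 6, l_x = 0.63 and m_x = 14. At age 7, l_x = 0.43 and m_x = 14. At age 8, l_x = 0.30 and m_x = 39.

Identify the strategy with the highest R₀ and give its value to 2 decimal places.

46.10

Strategy P: R₀ = 0.73×24 + 0.52×36 + 0.29×34 = 46.1000
Strategy Q: R₀ = 0.63×14 + 0.43×14 + 0.30×39 = 26.5400
Highest R₀: strategy P with 46.1000.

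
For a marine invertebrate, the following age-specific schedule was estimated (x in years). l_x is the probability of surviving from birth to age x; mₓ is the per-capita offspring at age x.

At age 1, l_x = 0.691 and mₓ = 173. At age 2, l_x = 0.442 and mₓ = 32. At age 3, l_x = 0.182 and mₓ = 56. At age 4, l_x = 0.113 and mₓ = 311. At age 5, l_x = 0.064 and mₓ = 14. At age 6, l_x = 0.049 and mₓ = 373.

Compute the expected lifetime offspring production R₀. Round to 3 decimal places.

198.195

R₀ = Σ l_x mₓ:
  age 1: 0.691 × 173 = 119.5430
  age 2: 0.442 × 32 = 14.1440
  age 3: 0.182 × 56 = 10.1920
  age 4: 0.113 × 311 = 35.1430
  age 5: 0.064 × 14 = 0.8960
  age 6: 0.049 × 373 = 18.2770
R₀ = 119.5430 + 14.1440 + 10.1920 + 35.1430 + 0.8960 + 18.2770 = 198.1950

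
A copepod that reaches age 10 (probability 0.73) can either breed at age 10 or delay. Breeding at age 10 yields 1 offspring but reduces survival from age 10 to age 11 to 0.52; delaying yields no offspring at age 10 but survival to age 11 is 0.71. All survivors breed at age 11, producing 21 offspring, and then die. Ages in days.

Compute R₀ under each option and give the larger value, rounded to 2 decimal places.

10.88

breed at age 10: R₀ = 0.73 × (1 + 0.52 × 21) = 0.73 × 11.9200 = 8.7016
delay to age 11: R₀ = 0.73 × (0.71 × 21) = 0.73 × 14.9100 = 10.8843
Higher: delay to age 11 (10.8843).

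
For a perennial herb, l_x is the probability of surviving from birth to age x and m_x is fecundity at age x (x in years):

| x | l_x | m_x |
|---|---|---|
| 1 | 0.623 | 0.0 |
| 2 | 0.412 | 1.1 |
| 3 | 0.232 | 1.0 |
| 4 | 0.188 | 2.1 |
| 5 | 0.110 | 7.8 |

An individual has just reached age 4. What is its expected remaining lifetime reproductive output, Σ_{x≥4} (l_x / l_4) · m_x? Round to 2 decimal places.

6.66

l_4 = 0.188. Conditional survival from age 4 to x is l_x / l_4.
  x=4: (0.188/0.188) × 2.1 = 2.1000
  x=5: (0.110/0.188) × 7.8 = 4.5638
Sum = 2.1000 + 4.5638 = 6.6638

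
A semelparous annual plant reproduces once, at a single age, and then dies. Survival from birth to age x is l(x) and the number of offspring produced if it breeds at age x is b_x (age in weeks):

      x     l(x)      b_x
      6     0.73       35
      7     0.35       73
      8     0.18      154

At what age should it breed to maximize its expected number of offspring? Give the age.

8

Expected offspring if breeding at age x = l(x) × b_x:
  age 6: 0.73 × 35 = 25.550
  age 7: 0.35 × 73 = 25.550
  age 8: 0.18 × 154 = 27.720
Maximum at age 8 (27.720).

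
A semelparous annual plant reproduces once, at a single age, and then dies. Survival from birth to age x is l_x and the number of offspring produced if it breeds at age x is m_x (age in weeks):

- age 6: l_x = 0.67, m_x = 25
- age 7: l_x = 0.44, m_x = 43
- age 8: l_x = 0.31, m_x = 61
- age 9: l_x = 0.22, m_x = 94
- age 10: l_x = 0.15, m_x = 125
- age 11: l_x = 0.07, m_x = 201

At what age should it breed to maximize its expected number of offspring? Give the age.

9

Expected offspring if breeding at age x = l_x × m_x:
  age 6: 0.67 × 25 = 16.750
  age 7: 0.44 × 43 = 18.920
  age 8: 0.31 × 61 = 18.910
  age 9: 0.22 × 94 = 20.680
  age 10: 0.15 × 125 = 18.750
  age 11: 0.07 × 201 = 14.070
Maximum at age 9 (20.680).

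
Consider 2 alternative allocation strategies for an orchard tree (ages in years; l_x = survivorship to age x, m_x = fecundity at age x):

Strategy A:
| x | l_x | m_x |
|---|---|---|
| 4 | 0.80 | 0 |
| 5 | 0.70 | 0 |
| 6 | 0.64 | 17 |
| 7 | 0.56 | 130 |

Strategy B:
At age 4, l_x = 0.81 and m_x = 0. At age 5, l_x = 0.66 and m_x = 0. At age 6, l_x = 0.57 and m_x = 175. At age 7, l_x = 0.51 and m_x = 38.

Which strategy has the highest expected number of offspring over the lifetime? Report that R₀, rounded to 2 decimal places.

Strategy A: R₀ = 0.80×0 + 0.70×0 + 0.64×17 + 0.56×130 = 83.6800
Strategy B: R₀ = 0.81×0 + 0.66×0 + 0.57×175 + 0.51×38 = 119.1300
Highest R₀: strategy B with 119.1300.

119.13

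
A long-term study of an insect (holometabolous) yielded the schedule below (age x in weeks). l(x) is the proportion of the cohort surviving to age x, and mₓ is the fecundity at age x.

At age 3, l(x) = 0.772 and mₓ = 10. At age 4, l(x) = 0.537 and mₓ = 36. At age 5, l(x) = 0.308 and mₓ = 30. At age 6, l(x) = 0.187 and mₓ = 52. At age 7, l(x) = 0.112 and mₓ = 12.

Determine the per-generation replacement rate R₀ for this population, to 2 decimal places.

47.36

R₀ = Σ l(x) mₓ:
  age 3: 0.772 × 10 = 7.7200
  age 4: 0.537 × 36 = 19.3320
  age 5: 0.308 × 30 = 9.2400
  age 6: 0.187 × 52 = 9.7240
  age 7: 0.112 × 12 = 1.3440
R₀ = 7.7200 + 19.3320 + 9.2400 + 9.7240 + 1.3440 = 47.3600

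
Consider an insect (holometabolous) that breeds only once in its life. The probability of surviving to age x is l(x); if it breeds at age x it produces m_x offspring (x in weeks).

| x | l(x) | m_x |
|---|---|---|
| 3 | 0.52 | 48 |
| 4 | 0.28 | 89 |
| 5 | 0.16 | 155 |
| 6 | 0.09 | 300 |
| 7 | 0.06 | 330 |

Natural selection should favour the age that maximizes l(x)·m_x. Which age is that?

6

Expected offspring if breeding at age x = l(x) × m_x:
  age 3: 0.52 × 48 = 24.960
  age 4: 0.28 × 89 = 24.920
  age 5: 0.16 × 155 = 24.800
  age 6: 0.09 × 300 = 27.000
  age 7: 0.06 × 330 = 19.800
Maximum at age 6 (27.000).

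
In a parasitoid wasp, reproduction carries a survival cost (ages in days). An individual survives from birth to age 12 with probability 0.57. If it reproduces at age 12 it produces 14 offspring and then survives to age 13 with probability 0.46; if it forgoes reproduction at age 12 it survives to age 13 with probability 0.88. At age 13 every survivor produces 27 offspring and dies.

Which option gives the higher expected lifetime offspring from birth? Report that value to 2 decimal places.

15.06

breed at age 12: R₀ = 0.57 × (14 + 0.46 × 27) = 0.57 × 26.4200 = 15.0594
delay to age 13: R₀ = 0.57 × (0.88 × 27) = 0.57 × 23.7600 = 13.5432
Higher: breed at age 12 (15.0594).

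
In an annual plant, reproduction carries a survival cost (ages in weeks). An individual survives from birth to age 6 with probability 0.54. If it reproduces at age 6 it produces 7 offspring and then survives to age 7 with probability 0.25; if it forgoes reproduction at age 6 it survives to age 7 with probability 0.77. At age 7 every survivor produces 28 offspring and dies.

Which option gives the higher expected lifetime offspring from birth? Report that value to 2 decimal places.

breed at age 6: R₀ = 0.54 × (7 + 0.25 × 28) = 0.54 × 14.0000 = 7.5600
delay to age 7: R₀ = 0.54 × (0.77 × 28) = 0.54 × 21.5600 = 11.6424
Higher: delay to age 7 (11.6424).

11.64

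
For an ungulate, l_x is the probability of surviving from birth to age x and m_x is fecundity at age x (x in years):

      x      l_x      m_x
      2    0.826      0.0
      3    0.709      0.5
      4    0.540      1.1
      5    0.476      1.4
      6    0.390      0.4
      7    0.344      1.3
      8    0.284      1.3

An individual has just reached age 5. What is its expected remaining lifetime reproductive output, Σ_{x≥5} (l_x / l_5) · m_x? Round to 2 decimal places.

l_5 = 0.476. Conditional survival from age 5 to x is l_x / l_5.
  x=5: (0.476/0.476) × 1.4 = 1.4000
  x=6: (0.390/0.476) × 0.4 = 0.3277
  x=7: (0.344/0.476) × 1.3 = 0.9395
  x=8: (0.284/0.476) × 1.3 = 0.7756
Sum = 1.4000 + 0.3277 + 0.9395 + 0.7756 = 3.4429

3.44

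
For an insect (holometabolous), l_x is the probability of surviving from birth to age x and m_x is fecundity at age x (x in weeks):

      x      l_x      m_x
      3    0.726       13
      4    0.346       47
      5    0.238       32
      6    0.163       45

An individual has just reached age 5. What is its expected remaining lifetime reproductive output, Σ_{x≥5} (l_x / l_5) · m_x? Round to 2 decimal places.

62.82

l_5 = 0.238. Conditional survival from age 5 to x is l_x / l_5.
  x=5: (0.238/0.238) × 32 = 32.0000
  x=6: (0.163/0.238) × 45 = 30.8193
Sum = 32.0000 + 30.8193 = 62.8193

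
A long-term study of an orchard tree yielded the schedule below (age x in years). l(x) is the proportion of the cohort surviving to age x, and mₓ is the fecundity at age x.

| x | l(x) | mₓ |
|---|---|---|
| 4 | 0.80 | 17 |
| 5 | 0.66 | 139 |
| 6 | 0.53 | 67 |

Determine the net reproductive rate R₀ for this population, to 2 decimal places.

140.85

R₀ = Σ l(x) mₓ:
  age 4: 0.80 × 17 = 13.6000
  age 5: 0.66 × 139 = 91.7400
  age 6: 0.53 × 67 = 35.5100
R₀ = 13.6000 + 91.7400 + 35.5100 = 140.8500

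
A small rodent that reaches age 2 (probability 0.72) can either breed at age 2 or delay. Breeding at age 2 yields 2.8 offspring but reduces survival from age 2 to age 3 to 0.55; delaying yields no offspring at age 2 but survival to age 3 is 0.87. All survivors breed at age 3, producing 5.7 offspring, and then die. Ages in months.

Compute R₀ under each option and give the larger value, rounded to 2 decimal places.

breed at age 2: R₀ = 0.72 × (2.8 + 0.55 × 5.7) = 0.72 × 5.9350 = 4.2732
delay to age 3: R₀ = 0.72 × (0.87 × 5.7) = 0.72 × 4.9590 = 3.5705
Higher: breed at age 2 (4.2732).

4.27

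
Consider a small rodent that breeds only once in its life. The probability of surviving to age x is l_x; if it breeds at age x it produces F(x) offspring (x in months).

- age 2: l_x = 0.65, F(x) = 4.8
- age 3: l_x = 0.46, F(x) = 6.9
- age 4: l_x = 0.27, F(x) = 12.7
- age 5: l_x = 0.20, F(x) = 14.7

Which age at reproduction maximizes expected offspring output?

4

Expected offspring if breeding at age x = l_x × F(x):
  age 2: 0.65 × 4.8 = 3.120
  age 3: 0.46 × 6.9 = 3.174
  age 4: 0.27 × 12.7 = 3.429
  age 5: 0.20 × 14.7 = 2.940
Maximum at age 4 (3.429).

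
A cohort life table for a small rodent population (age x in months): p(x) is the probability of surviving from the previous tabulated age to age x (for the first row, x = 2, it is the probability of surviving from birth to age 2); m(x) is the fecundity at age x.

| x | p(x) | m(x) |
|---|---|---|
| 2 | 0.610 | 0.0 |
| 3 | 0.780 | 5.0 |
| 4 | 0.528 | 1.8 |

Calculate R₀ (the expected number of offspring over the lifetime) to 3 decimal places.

2.831

Survivorship from birth: l_x = p_2·p_3·…·p_x.
  l_2 = 0.61000
  l_3 = 0.47580
  l_4 = 0.25122
R₀ = Σ l_x m(x):
  age 2: 0.61000 × 0.0 = 0.0000
  age 3: 0.47580 × 5.0 = 2.3790
  age 4: 0.25122 × 1.8 = 0.4522
R₀ = 0.0000 + 2.3790 + 0.4522 = 2.8312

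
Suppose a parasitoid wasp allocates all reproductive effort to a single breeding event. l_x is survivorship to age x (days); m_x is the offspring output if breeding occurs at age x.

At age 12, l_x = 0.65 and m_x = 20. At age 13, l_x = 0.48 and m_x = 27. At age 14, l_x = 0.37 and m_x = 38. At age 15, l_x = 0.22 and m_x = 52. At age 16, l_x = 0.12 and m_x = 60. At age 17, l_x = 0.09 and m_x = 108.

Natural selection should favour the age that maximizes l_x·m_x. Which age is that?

Expected offspring if breeding at age x = l_x × m_x:
  age 12: 0.65 × 20 = 13.000
  age 13: 0.48 × 27 = 12.960
  age 14: 0.37 × 38 = 14.060
  age 15: 0.22 × 52 = 11.440
  age 16: 0.12 × 60 = 7.200
  age 17: 0.09 × 108 = 9.720
Maximum at age 14 (14.060).

14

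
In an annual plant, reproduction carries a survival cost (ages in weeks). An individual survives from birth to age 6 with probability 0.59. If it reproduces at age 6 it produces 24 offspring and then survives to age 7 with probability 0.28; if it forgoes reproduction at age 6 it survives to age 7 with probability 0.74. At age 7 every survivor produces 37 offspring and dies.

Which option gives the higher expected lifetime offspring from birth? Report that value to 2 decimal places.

breed at age 6: R₀ = 0.59 × (24 + 0.28 × 37) = 0.59 × 34.3600 = 20.2724
delay to age 7: R₀ = 0.59 × (0.74 × 37) = 0.59 × 27.3800 = 16.1542
Higher: breed at age 6 (20.2724).

20.27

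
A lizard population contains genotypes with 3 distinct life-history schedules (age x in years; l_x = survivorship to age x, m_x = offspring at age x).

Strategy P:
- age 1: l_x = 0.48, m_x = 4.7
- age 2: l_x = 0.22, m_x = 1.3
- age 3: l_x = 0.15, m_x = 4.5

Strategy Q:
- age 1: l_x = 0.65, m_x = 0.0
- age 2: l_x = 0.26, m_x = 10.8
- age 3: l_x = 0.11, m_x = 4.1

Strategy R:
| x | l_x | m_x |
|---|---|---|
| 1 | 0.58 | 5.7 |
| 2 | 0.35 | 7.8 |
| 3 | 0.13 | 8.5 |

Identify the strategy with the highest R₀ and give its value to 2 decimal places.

Strategy P: R₀ = 0.48×4.7 + 0.22×1.3 + 0.15×4.5 = 3.2170
Strategy Q: R₀ = 0.65×0.0 + 0.26×10.8 + 0.11×4.1 = 3.2590
Strategy R: R₀ = 0.58×5.7 + 0.35×7.8 + 0.13×8.5 = 7.1410
Highest R₀: strategy R with 7.1410.

7.14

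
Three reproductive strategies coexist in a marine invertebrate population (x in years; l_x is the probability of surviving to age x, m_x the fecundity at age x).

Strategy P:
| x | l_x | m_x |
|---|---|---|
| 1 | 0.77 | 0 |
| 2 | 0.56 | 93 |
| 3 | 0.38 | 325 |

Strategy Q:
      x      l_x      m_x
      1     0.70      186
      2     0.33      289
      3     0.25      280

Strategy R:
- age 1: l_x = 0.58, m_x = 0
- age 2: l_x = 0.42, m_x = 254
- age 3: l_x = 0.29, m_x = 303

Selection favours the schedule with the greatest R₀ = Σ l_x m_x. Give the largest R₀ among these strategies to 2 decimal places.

295.57

Strategy P: R₀ = 0.77×0 + 0.56×93 + 0.38×325 = 175.5800
Strategy Q: R₀ = 0.70×186 + 0.33×289 + 0.25×280 = 295.5700
Strategy R: R₀ = 0.58×0 + 0.42×254 + 0.29×303 = 194.5500
Highest R₀: strategy Q with 295.5700.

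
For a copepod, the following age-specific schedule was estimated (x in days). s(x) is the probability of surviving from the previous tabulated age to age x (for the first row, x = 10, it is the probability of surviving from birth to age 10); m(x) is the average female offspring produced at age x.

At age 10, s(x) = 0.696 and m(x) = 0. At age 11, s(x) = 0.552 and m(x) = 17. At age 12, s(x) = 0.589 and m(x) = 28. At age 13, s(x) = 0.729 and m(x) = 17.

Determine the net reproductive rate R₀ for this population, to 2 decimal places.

Survivorship from birth: l_x = s_10·s_11·…·s_x.
  l_10 = 0.69600
  l_11 = 0.38419
  l_12 = 0.22629
  l_13 = 0.16496
R₀ = Σ l_x m(x):
  age 10: 0.69600 × 0 = 0.0000
  age 11: 0.38419 × 17 = 6.5312
  age 12: 0.22629 × 28 = 6.3361
  age 13: 0.16496 × 17 = 2.8043
R₀ = 0.0000 + 6.5312 + 6.3361 + 2.8043 = 15.6717

15.67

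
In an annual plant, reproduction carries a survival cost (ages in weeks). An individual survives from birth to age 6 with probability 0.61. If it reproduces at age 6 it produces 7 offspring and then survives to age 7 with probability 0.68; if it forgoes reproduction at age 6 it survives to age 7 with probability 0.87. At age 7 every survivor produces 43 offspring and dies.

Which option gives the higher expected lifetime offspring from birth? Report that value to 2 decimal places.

breed at age 6: R₀ = 0.61 × (7 + 0.68 × 43) = 0.61 × 36.2400 = 22.1064
delay to age 7: R₀ = 0.61 × (0.87 × 43) = 0.61 × 37.4100 = 22.8201
Higher: delay to age 7 (22.8201).

22.82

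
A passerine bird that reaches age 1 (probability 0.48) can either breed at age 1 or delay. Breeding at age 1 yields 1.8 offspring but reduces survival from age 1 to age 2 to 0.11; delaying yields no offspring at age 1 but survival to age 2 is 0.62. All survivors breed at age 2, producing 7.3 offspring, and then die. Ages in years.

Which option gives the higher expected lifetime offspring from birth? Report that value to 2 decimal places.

2.17

breed at age 1: R₀ = 0.48 × (1.8 + 0.11 × 7.3) = 0.48 × 2.6030 = 1.2494
delay to age 2: R₀ = 0.48 × (0.62 × 7.3) = 0.48 × 4.5260 = 2.1725
Higher: delay to age 2 (2.1725).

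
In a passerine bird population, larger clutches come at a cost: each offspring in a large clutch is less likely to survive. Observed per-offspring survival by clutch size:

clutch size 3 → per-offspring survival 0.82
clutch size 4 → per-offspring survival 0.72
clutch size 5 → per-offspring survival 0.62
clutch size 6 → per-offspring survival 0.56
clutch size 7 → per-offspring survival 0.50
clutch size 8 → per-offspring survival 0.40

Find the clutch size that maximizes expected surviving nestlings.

7

Expected surviving nestlings = c × s(c):
  c=3: 3 × 0.82 = 2.460
  c=4: 4 × 0.72 = 2.880
  c=5: 5 × 0.62 = 3.100
  c=6: 6 × 0.56 = 3.360
  c=7: 7 × 0.50 = 3.500
  c=8: 8 × 0.40 = 3.200
Maximum at c = 7 (3.500 surviving nestlings).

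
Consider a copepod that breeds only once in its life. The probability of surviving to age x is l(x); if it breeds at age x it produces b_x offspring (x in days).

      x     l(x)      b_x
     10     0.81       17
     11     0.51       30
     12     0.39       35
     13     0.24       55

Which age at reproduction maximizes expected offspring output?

11

Expected offspring if breeding at age x = l(x) × b_x:
  age 10: 0.81 × 17 = 13.770
  age 11: 0.51 × 30 = 15.300
  age 12: 0.39 × 35 = 13.650
  age 13: 0.24 × 55 = 13.200
Maximum at age 11 (15.300).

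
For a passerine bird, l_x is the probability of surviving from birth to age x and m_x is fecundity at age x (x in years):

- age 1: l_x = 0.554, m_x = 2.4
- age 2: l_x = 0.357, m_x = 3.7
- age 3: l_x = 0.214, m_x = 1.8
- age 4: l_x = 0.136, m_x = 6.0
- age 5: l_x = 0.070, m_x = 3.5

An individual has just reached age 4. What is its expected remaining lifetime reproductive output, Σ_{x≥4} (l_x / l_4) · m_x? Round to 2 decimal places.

l_4 = 0.136. Conditional survival from age 4 to x is l_x / l_4.
  x=4: (0.136/0.136) × 6.0 = 6.0000
  x=5: (0.070/0.136) × 3.5 = 1.8015
Sum = 6.0000 + 1.8015 = 7.8015

7.80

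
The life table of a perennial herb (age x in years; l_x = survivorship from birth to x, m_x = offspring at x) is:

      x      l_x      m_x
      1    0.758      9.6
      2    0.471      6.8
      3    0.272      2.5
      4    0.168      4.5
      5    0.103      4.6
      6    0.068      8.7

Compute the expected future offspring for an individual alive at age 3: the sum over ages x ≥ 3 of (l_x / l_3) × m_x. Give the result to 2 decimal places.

l_3 = 0.272. Conditional survival from age 3 to x is l_x / l_3.
  x=3: (0.272/0.272) × 2.5 = 2.5000
  x=4: (0.168/0.272) × 4.5 = 2.7794
  x=5: (0.103/0.272) × 4.6 = 1.7419
  x=6: (0.068/0.272) × 8.7 = 2.1750
Sum = 2.5000 + 2.7794 + 1.7419 + 2.1750 = 9.1963

9.20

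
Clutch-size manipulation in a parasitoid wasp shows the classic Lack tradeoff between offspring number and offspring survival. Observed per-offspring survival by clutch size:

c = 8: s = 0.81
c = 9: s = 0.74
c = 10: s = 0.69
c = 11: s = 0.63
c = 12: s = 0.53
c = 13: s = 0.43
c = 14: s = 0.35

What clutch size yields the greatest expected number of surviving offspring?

11

Expected surviving offspring = c × s(c):
  c=8: 8 × 0.81 = 6.480
  c=9: 9 × 0.74 = 6.660
  c=10: 10 × 0.69 = 6.900
  c=11: 11 × 0.63 = 6.930
  c=12: 12 × 0.53 = 6.360
  c=13: 13 × 0.43 = 5.590
  c=14: 14 × 0.35 = 4.900
Maximum at c = 11 (6.930 surviving offspring).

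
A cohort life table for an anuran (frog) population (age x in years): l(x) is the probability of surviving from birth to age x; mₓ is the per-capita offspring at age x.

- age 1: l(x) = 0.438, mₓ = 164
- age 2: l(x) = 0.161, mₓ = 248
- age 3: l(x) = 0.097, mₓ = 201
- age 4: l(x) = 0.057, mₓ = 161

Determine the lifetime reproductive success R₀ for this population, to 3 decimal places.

140.434

R₀ = Σ l(x) mₓ:
  age 1: 0.438 × 164 = 71.8320
  age 2: 0.161 × 248 = 39.9280
  age 3: 0.097 × 201 = 19.4970
  age 4: 0.057 × 161 = 9.1770
R₀ = 71.8320 + 39.9280 + 19.4970 + 9.1770 = 140.4340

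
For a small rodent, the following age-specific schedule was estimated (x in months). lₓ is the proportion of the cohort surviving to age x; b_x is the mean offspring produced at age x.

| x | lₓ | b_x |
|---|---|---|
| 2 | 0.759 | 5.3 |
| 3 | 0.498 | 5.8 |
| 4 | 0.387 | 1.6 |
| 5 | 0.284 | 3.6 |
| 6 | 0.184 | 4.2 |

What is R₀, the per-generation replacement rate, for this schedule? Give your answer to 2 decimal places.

9.33

R₀ = Σ lₓ b_x:
  age 2: 0.759 × 5.3 = 4.0227
  age 3: 0.498 × 5.8 = 2.8884
  age 4: 0.387 × 1.6 = 0.6192
  age 5: 0.284 × 3.6 = 1.0224
  age 6: 0.184 × 4.2 = 0.7728
R₀ = 4.0227 + 2.8884 + 0.6192 + 1.0224 + 0.7728 = 9.3255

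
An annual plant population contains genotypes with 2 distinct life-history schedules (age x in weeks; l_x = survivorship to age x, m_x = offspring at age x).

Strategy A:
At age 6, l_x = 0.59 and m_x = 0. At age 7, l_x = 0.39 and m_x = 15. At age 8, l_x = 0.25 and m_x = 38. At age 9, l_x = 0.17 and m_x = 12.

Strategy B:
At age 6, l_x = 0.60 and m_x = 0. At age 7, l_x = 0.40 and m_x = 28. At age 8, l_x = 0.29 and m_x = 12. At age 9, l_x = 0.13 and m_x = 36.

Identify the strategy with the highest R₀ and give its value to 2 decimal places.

19.36

Strategy A: R₀ = 0.59×0 + 0.39×15 + 0.25×38 + 0.17×12 = 17.3900
Strategy B: R₀ = 0.60×0 + 0.40×28 + 0.29×12 + 0.13×36 = 19.3600
Highest R₀: strategy B with 19.3600.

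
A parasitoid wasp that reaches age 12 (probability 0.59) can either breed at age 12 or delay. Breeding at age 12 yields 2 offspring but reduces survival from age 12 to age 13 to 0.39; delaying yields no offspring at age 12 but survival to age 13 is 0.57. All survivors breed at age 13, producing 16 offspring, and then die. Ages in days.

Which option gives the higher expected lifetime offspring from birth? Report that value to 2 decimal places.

breed at age 12: R₀ = 0.59 × (2 + 0.39 × 16) = 0.59 × 8.2400 = 4.8616
delay to age 13: R₀ = 0.59 × (0.57 × 16) = 0.59 × 9.1200 = 5.3808
Higher: delay to age 13 (5.3808).

5.38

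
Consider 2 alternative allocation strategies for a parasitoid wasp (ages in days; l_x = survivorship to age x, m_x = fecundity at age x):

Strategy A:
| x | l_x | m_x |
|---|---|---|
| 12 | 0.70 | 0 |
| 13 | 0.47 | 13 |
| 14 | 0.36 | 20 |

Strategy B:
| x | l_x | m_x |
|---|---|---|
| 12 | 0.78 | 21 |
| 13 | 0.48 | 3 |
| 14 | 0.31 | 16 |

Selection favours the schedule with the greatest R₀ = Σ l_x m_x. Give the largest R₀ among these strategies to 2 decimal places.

Strategy A: R₀ = 0.70×0 + 0.47×13 + 0.36×20 = 13.3100
Strategy B: R₀ = 0.78×21 + 0.48×3 + 0.31×16 = 22.7800
Highest R₀: strategy B with 22.7800.

22.78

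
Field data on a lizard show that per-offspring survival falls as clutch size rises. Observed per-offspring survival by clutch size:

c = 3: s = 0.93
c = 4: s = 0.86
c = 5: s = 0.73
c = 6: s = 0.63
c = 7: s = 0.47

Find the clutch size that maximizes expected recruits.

Expected recruits = c × s(c):
  c=3: 3 × 0.93 = 2.790
  c=4: 4 × 0.86 = 3.440
  c=5: 5 × 0.73 = 3.650
  c=6: 6 × 0.63 = 3.780
  c=7: 7 × 0.47 = 3.290
Maximum at c = 6 (3.780 recruits).

6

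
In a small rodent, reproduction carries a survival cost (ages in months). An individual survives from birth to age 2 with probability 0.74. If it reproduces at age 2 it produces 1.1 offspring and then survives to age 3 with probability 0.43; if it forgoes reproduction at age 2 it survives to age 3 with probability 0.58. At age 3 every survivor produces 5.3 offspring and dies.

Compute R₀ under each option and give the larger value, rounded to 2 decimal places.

breed at age 2: R₀ = 0.74 × (1.1 + 0.43 × 5.3) = 0.74 × 3.3790 = 2.5005
delay to age 3: R₀ = 0.74 × (0.58 × 5.3) = 0.74 × 3.0740 = 2.2748
Higher: breed at age 2 (2.5005).

2.50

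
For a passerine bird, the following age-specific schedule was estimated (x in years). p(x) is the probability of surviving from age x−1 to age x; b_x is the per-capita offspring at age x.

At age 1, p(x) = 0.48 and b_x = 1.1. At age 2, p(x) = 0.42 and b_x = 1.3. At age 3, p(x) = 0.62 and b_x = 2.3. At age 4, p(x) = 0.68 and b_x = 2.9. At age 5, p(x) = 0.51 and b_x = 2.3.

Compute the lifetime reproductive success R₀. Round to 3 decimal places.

Survivorship from birth: l_x = p_1·p_2·…·p_x.
  l_1 = 0.48000
  l_2 = 0.20160
  l_3 = 0.12499
  l_4 = 0.08499
  l_5 = 0.04335
R₀ = Σ l_x b_x:
  age 1: 0.48000 × 1.1 = 0.5280
  age 2: 0.20160 × 1.3 = 0.2621
  age 3: 0.12499 × 2.3 = 0.2875
  age 4: 0.08499 × 2.9 = 0.2465
  age 5: 0.04335 × 2.3 = 0.0997
R₀ = 0.5280 + 0.2621 + 0.2875 + 0.2465 + 0.0997 = 1.4237

1.424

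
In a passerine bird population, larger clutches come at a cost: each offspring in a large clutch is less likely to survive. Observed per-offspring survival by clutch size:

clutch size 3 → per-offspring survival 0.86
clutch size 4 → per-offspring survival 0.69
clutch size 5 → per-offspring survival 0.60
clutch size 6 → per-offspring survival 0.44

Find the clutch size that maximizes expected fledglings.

Expected fledglings = c × s(c):
  c=3: 3 × 0.86 = 2.580
  c=4: 4 × 0.69 = 2.760
  c=5: 5 × 0.60 = 3.000
  c=6: 6 × 0.44 = 2.640
Maximum at c = 5 (3.000 fledglings).

5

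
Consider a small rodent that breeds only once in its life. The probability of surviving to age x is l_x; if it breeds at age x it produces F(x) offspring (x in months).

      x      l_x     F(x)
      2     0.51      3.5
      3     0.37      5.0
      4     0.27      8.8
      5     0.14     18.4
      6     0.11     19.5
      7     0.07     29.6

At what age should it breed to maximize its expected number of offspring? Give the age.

Expected offspring if breeding at age x = l_x × F(x):
  age 2: 0.51 × 3.5 = 1.785
  age 3: 0.37 × 5.0 = 1.850
  age 4: 0.27 × 8.8 = 2.376
  age 5: 0.14 × 18.4 = 2.576
  age 6: 0.11 × 19.5 = 2.145
  age 7: 0.07 × 29.6 = 2.072
Maximum at age 5 (2.576).

5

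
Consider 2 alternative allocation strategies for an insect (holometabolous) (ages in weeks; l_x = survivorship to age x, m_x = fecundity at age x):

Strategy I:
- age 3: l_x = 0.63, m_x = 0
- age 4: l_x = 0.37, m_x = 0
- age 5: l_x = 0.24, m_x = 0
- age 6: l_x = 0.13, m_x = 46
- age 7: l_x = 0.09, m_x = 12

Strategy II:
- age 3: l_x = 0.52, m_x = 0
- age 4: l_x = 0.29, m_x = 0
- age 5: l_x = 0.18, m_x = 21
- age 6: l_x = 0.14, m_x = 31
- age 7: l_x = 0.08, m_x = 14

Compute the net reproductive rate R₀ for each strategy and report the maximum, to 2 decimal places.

Strategy I: R₀ = 0.63×0 + 0.37×0 + 0.24×0 + 0.13×46 + 0.09×12 = 7.0600
Strategy II: R₀ = 0.52×0 + 0.29×0 + 0.18×21 + 0.14×31 + 0.08×14 = 9.2400
Highest R₀: strategy II with 9.2400.

9.24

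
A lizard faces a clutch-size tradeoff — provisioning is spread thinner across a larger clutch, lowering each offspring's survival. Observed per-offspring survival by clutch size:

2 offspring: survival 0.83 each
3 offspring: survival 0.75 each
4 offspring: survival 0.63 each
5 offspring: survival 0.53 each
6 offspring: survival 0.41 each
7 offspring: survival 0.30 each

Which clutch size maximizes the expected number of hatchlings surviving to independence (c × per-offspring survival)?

5

Expected hatchlings surviving to independence = c × s(c):
  c=2: 2 × 0.83 = 1.660
  c=3: 3 × 0.75 = 2.250
  c=4: 4 × 0.63 = 2.520
  c=5: 5 × 0.53 = 2.650
  c=6: 6 × 0.41 = 2.460
  c=7: 7 × 0.30 = 2.100
Maximum at c = 5 (2.650 hatchlings surviving to independence).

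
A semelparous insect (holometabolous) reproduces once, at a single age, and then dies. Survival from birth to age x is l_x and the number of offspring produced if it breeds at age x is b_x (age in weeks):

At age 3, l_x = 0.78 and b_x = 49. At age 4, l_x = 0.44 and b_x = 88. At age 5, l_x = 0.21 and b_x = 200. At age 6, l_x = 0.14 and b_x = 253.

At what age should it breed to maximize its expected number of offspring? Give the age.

5

Expected offspring if breeding at age x = l_x × b_x:
  age 3: 0.78 × 49 = 38.220
  age 4: 0.44 × 88 = 38.720
  age 5: 0.21 × 200 = 42.000
  age 6: 0.14 × 253 = 35.420
Maximum at age 5 (42.000).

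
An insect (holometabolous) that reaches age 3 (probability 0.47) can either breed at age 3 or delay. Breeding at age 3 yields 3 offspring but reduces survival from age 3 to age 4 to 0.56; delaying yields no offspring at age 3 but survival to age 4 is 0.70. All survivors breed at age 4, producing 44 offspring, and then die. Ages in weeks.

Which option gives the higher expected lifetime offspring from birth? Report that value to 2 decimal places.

breed at age 3: R₀ = 0.47 × (3 + 0.56 × 44) = 0.47 × 27.6400 = 12.9908
delay to age 4: R₀ = 0.47 × (0.70 × 44) = 0.47 × 30.8000 = 14.4760
Higher: delay to age 4 (14.4760).

14.48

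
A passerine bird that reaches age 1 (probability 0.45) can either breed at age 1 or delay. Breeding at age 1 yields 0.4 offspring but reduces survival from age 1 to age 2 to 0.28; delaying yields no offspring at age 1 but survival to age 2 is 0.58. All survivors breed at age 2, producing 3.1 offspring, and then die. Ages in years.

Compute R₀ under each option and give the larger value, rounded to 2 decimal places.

breed at age 1: R₀ = 0.45 × (0.4 + 0.28 × 3.1) = 0.45 × 1.2680 = 0.5706
delay to age 2: R₀ = 0.45 × (0.58 × 3.1) = 0.45 × 1.7980 = 0.8091
Higher: delay to age 2 (0.8091).

0.81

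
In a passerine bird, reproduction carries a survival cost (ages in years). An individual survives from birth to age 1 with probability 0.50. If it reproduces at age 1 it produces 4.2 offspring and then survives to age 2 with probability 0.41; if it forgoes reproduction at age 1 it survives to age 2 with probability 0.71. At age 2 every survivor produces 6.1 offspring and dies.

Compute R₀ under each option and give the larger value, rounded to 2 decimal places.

3.35

breed at age 1: R₀ = 0.50 × (4.2 + 0.41 × 6.1) = 0.50 × 6.7010 = 3.3505
delay to age 2: R₀ = 0.50 × (0.71 × 6.1) = 0.50 × 4.3310 = 2.1655
Higher: breed at age 1 (3.3505).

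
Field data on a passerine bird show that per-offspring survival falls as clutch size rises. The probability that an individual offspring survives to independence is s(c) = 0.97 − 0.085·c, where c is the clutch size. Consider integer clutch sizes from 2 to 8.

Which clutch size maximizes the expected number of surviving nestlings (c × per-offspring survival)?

6

Expected surviving nestlings = c × s(c):
  c=2: 2 × 0.800 = 1.600
  c=3: 3 × 0.715 = 2.145
  c=4: 4 × 0.630 = 2.520
  c=5: 5 × 0.545 = 2.725
  c=6: 6 × 0.460 = 2.760
  c=7: 7 × 0.375 = 2.625
  c=8: 8 × 0.290 = 2.320
Maximum at c = 6 (2.760 surviving nestlings).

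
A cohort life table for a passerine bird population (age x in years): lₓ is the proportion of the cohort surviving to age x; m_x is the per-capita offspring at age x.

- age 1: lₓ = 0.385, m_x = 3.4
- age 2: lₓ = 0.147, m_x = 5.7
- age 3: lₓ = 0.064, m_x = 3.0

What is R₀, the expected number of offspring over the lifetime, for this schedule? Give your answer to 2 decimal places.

2.34

R₀ = Σ lₓ m_x:
  age 1: 0.385 × 3.4 = 1.3090
  age 2: 0.147 × 5.7 = 0.8379
  age 3: 0.064 × 3.0 = 0.1920
R₀ = 1.3090 + 0.8379 + 0.1920 = 2.3389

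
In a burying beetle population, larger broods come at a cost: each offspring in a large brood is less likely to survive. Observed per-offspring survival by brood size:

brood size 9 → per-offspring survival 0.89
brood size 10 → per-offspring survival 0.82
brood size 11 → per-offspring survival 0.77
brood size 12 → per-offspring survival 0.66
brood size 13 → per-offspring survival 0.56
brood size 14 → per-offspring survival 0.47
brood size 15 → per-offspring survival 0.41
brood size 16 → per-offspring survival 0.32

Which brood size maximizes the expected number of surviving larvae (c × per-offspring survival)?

11

Expected surviving larvae = c × s(c):
  c=9: 9 × 0.89 = 8.010
  c=10: 10 × 0.82 = 8.200
  c=11: 11 × 0.77 = 8.470
  c=12: 12 × 0.66 = 7.920
  c=13: 13 × 0.56 = 7.280
  c=14: 14 × 0.47 = 6.580
  c=15: 15 × 0.41 = 6.150
  c=16: 16 × 0.32 = 5.120
Maximum at c = 11 (8.470 surviving larvae).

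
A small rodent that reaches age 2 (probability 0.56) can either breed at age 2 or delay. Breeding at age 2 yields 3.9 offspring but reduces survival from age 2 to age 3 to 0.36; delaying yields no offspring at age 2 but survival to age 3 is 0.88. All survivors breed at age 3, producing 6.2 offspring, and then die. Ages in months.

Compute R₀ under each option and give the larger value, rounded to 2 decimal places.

breed at age 2: R₀ = 0.56 × (3.9 + 0.36 × 6.2) = 0.56 × 6.1320 = 3.4339
delay to age 3: R₀ = 0.56 × (0.88 × 6.2) = 0.56 × 5.4560 = 3.0554
Higher: breed at age 2 (3.4339).

3.43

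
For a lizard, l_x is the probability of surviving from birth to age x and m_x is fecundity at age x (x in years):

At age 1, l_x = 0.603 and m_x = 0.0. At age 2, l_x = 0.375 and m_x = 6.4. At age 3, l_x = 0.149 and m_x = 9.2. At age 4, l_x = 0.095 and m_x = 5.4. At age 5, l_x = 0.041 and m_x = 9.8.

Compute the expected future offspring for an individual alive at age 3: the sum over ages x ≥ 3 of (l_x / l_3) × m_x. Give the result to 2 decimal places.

l_3 = 0.149. Conditional survival from age 3 to x is l_x / l_3.
  x=3: (0.149/0.149) × 9.2 = 9.2000
  x=4: (0.095/0.149) × 5.4 = 3.4430
  x=5: (0.041/0.149) × 9.8 = 2.6966
Sum = 9.2000 + 3.4430 + 2.6966 = 15.3396

15.34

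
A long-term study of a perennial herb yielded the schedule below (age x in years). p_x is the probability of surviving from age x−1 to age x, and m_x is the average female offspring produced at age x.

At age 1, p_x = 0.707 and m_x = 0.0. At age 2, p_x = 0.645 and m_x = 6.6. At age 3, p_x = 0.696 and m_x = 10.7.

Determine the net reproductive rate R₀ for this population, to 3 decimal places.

6.406

Survivorship from birth: l_x = p_1·p_2·…·p_x.
  l_1 = 0.70700
  l_2 = 0.45602
  l_3 = 0.31739
R₀ = Σ l_x m_x:
  age 1: 0.70700 × 0.0 = 0.0000
  age 2: 0.45602 × 6.6 = 3.0097
  age 3: 0.31739 × 10.7 = 3.3961
R₀ = 0.0000 + 3.0097 + 3.3961 = 6.4058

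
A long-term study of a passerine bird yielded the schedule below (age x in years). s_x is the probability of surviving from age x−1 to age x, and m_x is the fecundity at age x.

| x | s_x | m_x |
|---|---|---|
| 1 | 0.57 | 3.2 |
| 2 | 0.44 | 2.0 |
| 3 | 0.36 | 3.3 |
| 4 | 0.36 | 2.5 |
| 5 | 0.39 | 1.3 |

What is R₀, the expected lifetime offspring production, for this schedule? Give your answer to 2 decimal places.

Survivorship from birth: l_x = s_1·s_2·…·s_x.
  l_1 = 0.57000
  l_2 = 0.25080
  l_3 = 0.09029
  l_4 = 0.03250
  l_5 = 0.01268
R₀ = Σ l_x m_x:
  age 1: 0.57000 × 3.2 = 1.8240
  age 2: 0.25080 × 2.0 = 0.5016
  age 3: 0.09029 × 3.3 = 0.2980
  age 4: 0.03250 × 2.5 = 0.0813
  age 5: 0.01268 × 1.3 = 0.0165
R₀ = 1.8240 + 0.5016 + 0.2980 + 0.0813 + 0.0165 = 2.7213

2.72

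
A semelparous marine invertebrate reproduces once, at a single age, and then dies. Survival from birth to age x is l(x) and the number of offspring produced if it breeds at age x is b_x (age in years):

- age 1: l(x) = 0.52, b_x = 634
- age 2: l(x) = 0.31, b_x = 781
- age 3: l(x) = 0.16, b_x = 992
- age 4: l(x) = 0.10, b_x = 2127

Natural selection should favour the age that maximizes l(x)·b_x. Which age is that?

1

Expected offspring if breeding at age x = l(x) × b_x:
  age 1: 0.52 × 634 = 329.680
  age 2: 0.31 × 781 = 242.110
  age 3: 0.16 × 992 = 158.720
  age 4: 0.10 × 2127 = 212.700
Maximum at age 1 (329.680).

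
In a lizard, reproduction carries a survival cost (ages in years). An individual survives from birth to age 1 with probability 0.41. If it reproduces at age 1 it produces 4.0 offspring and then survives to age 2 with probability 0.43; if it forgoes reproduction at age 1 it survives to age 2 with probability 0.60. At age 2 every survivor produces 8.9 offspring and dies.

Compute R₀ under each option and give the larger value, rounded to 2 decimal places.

3.21

breed at age 1: R₀ = 0.41 × (4.0 + 0.43 × 8.9) = 0.41 × 7.8270 = 3.2091
delay to age 2: R₀ = 0.41 × (0.60 × 8.9) = 0.41 × 5.3400 = 2.1894
Higher: breed at age 1 (3.2091).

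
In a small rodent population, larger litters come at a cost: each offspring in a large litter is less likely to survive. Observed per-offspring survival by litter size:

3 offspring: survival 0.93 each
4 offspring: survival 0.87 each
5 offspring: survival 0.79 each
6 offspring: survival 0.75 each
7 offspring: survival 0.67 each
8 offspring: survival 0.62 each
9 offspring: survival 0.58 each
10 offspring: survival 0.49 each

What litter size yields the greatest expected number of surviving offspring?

Expected surviving offspring = c × s(c):
  c=3: 3 × 0.93 = 2.790
  c=4: 4 × 0.87 = 3.480
  c=5: 5 × 0.79 = 3.950
  c=6: 6 × 0.75 = 4.500
  c=7: 7 × 0.67 = 4.690
  c=8: 8 × 0.62 = 4.960
  c=9: 9 × 0.58 = 5.220
  c=10: 10 × 0.49 = 4.900
Maximum at c = 9 (5.220 surviving offspring).

9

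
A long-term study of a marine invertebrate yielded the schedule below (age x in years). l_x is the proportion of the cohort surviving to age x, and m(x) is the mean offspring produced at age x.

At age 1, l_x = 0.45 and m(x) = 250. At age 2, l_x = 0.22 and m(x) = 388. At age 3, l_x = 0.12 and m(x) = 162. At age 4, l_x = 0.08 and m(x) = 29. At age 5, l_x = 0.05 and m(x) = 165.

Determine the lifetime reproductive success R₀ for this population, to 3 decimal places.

227.870

R₀ = Σ l_x m(x):
  age 1: 0.45 × 250 = 112.5000
  age 2: 0.22 × 388 = 85.3600
  age 3: 0.12 × 162 = 19.4400
  age 4: 0.08 × 29 = 2.3200
  age 5: 0.05 × 165 = 8.2500
R₀ = 112.5000 + 85.3600 + 19.4400 + 2.3200 + 8.2500 = 227.8700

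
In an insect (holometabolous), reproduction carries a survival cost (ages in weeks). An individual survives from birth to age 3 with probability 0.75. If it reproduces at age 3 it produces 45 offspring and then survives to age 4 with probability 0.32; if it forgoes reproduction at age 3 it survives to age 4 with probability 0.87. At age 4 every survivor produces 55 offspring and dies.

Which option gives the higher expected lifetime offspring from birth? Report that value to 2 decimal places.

46.95

breed at age 3: R₀ = 0.75 × (45 + 0.32 × 55) = 0.75 × 62.6000 = 46.9500
delay to age 4: R₀ = 0.75 × (0.87 × 55) = 0.75 × 47.8500 = 35.8875
Higher: breed at age 3 (46.9500).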